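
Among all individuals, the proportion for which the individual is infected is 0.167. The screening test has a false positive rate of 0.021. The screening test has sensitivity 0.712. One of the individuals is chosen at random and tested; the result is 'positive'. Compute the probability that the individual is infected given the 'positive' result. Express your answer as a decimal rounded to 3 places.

Let H be the event that the individual is infected. P(H) = 0.167, so P(¬H) = 0.833. With E the 'positive' result, P(E|H) = 0.712 and P(E|¬H) = 0.021.
P(E) = 0.712·0.167 + 0.021·0.833 = 0.11890 + 0.017493 = 0.13640.
By Bayes' theorem, P(H|E) = 0.11890 / 0.13640 = 0.872.

P(H | E) ≈ 0.872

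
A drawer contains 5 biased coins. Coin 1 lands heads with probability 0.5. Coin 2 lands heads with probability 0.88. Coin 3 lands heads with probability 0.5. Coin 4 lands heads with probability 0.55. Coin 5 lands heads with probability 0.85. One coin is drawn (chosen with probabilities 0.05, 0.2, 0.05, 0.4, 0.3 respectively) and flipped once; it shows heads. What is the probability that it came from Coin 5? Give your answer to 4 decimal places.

P(heads|C1) = 0.5; P(heads|C2) = 0.88; P(heads|C3) = 0.5; P(heads|C4) = 0.55; P(heads|C5) = 0.85.
Prior × likelihood for each source: 0.05·0.5=0.02500, 0.2·0.88=0.1760, 0.05·0.5=0.02500, 0.4·0.55=0.2200, 0.3·0.85=0.2550. Summing gives P(heads) = 0.70100.
P(Coin 5 | heads) = 0.2550 / 0.70100 = 0.3638.

Posterior probability ≈ 0.3638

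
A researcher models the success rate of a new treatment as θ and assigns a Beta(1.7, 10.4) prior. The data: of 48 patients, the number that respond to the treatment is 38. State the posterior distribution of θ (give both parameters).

Observing 38 successes and 10 failures updates Beta(1.7, 10.4) by adding the success and failure counts to the two shape parameters: α = 1.7+38 = 39.7, β = 10.4+10 = 20.4.

Posterior: Beta(39.7, 20.4)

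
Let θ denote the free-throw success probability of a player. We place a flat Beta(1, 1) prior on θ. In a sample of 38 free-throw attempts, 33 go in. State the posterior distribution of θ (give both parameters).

The binomial likelihood is conjugate to the Beta prior: with 33 successes and 5 failures, the posterior is Beta(1+33, 1+5) = Beta(34, 6).

Posterior: Beta(34, 6)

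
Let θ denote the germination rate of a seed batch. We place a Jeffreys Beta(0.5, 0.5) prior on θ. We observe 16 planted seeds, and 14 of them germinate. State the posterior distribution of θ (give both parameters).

Observing 14 successes and 2 failures updates Beta(0.5, 0.5) by adding the success and failure counts to the two shape parameters: α = 0.5+14 = 14.5, β = 0.5+2 = 2.5.

Posterior: Beta(14.5, 2.5)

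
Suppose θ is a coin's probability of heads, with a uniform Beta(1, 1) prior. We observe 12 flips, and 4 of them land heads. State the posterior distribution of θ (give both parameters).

Observing 4 successes and 8 failures updates Beta(1, 1) by adding the success and failure counts to the two shape parameters: α = 1+4 = 5, β = 1+8 = 9.

Posterior: Beta(5, 9)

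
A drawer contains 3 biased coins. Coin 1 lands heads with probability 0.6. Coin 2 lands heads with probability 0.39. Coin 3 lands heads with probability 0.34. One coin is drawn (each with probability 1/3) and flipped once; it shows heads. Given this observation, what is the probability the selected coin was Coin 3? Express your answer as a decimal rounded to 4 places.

Tabulate prior·likelihood by source: [1] prior 0.333333, lik 0.6, product 0.2000; [2] prior 0.333333, lik 0.39, product 0.1300; [3] prior 0.333333, lik 0.34, product 0.1133.
Normalizing constant = 0.44333; the posterior for Coin 3 is its product over the sum, 0.1133/0.44333 = 0.2556.

Posterior probability ≈ 0.2556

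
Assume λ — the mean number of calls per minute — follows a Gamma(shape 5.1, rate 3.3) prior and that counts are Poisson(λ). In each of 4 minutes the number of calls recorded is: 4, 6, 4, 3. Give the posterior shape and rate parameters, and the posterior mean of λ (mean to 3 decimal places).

The Poisson likelihood adds the total count to the shape and the number of exposure periods to the rate. Here ∑xᵢ = 17 and n = 4, so shape 5.1→22.1 and rate 3.3→7.3.
Posterior mean = shape/rate = 22.1/7.3 = 3.027.

Posterior: Gamma(shape=22.1, rate=7.3); mean ≈ 3.027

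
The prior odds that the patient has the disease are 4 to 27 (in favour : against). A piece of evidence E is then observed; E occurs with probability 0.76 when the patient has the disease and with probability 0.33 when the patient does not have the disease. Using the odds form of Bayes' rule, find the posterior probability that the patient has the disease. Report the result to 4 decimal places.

Posterior probability ≈ 0.2544

Prior odds = 4/27 = 0.14815. In log-odds, ln(0.14815) = -1.9095.
Add log likelihood ratio: ln(2.3030) = 0.83423.
Posterior log-odds = -1.0753, so posterior odds = exp(-1.0753) = 0.34119. Converting, P(H|E) = 0.34119/1.3412 = 0.2544.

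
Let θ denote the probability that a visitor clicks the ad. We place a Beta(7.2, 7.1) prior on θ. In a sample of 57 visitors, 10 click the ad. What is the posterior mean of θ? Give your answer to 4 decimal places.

The binomial likelihood is conjugate to the Beta prior: with 10 successes and 47 failures, the posterior is Beta(7.2+10, 7.1+47) = Beta(17.2, 54.1).
E[θ | data] = 17.2/(17.2+54.1) = 0.2412.

Posterior mean ≈ 0.2412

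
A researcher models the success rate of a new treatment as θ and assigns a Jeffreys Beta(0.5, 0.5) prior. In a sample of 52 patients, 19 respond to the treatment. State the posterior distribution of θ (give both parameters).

Posterior: Beta(19.5, 33.5)

The binomial likelihood is conjugate to the Beta prior: with 19 successes and 33 failures, the posterior is Beta(0.5+19, 0.5+33) = Beta(19.5, 33.5).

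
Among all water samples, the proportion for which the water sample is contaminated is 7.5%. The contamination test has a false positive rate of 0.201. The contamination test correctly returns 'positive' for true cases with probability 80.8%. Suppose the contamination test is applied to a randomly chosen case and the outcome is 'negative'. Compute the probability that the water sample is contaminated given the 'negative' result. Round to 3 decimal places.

Write H for 'the water sample is contaminated'. Prior odds H:¬H = 0.075/0.925 = 0.081081. For the 'negative' outcome, the likelihood ratio is 0.192/0.799 = 0.24030.
Posterior odds = 0.081081 × 0.24030 = 0.019484, so P(H|E) = 0.019484/(1+0.019484) = 0.019.

P(H | E) ≈ 0.019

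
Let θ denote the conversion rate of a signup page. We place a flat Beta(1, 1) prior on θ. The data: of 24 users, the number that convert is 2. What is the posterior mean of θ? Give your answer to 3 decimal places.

The binomial likelihood is conjugate to the Beta prior: with 2 successes and 22 failures, the posterior is Beta(1+2, 1+22) = Beta(3, 23).
E[θ | data] = 3/(3+23) = 0.115.

Posterior mean ≈ 0.115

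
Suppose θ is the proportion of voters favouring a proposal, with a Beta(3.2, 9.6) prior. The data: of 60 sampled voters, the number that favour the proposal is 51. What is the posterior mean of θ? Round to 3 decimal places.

Posterior mean ≈ 0.745

Observing 51 successes and 9 failures updates Beta(3.2, 9.6) by adding the success and failure counts to the two shape parameters: α = 3.2+51 = 54.2, β = 9.6+9 = 18.6.
Posterior mean = α/(α+β) = 54.2/72.8 = 0.745.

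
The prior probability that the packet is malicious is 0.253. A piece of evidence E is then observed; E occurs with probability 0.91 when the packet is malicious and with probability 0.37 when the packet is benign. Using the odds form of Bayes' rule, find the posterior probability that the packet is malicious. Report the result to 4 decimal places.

Posterior probability ≈ 0.4544

Prior odds = 0.253/(1−0.253) = 0.33869. In log-odds, ln(0.33869) = -1.0827.
Add log likelihood ratio: ln(2.4595) = 0.89994.
Posterior log-odds = -0.18273, so posterior odds = exp(-0.18273) = 0.83299. Converting, P(H|E) = 0.83299/1.8330 = 0.4544.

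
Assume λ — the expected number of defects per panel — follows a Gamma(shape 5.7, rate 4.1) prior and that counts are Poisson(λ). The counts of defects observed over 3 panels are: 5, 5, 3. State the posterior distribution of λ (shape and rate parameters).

Total count ∑xᵢ = 13 over n = 3 panels.
Gamma is conjugate to the Poisson likelihood: posterior is Gamma(shape = 5.7+13 = 18.7, rate = 4.1+3 = 7.1).

Posterior: Gamma(shape=18.7, rate=7.1)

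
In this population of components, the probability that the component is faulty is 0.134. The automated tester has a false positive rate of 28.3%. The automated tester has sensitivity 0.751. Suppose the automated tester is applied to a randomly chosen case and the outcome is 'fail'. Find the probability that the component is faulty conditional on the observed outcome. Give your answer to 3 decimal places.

Let H be the event that the component is faulty. P(H) = 0.134, so P(¬H) = 0.866. With E the 'fail' result, P(E|H) = 0.751 and P(E|¬H) = 0.283.
P(E) = 0.751·0.134 + 0.283·0.866 = 0.10063 + 0.24508 = 0.34571.
By Bayes' theorem, P(H|E) = 0.10063 / 0.34571 = 0.291.

P(H | E) ≈ 0.291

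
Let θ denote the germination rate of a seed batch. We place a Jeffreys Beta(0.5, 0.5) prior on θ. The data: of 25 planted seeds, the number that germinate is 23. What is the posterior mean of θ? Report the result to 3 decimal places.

Posterior mean ≈ 0.904

The binomial likelihood is conjugate to the Beta prior: with 23 successes and 2 failures, the posterior is Beta(0.5+23, 0.5+2) = Beta(23.5, 2.5).
E[θ | data] = 23.5/(23.5+2.5) = 0.904.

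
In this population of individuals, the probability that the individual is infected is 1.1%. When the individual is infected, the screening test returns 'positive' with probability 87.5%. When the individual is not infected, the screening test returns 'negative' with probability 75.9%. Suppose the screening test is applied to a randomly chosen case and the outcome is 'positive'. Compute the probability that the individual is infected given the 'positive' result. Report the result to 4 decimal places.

P(H | E) ≈ 0.0388

Write H for 'the individual is infected'. Prior odds H:¬H = 0.011/0.989 = 0.011122. For the 'positive' outcome, the likelihood ratio is 0.875/0.241 = 3.6307.
Posterior odds = 0.011122 × 3.6307 = 0.040382, so P(H|E) = 0.040382/(1+0.040382) = 0.0388.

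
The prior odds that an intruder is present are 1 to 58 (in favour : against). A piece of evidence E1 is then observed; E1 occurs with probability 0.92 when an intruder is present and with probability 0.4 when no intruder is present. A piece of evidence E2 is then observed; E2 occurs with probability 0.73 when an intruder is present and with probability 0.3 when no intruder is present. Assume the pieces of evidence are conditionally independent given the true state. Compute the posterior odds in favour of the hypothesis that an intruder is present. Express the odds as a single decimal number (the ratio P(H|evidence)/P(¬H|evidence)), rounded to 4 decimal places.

Posterior odds ≈ 0.0965

Prior odds = 1/58 = 0.017241.
Likelihood ratio for E1 = 0.92/0.4 = 2.3000.
Likelihood ratio for E2 = 0.73/0.3 = 2.4333.
Posterior odds = prior odds × LR₁ × LR₂ = 0.096494.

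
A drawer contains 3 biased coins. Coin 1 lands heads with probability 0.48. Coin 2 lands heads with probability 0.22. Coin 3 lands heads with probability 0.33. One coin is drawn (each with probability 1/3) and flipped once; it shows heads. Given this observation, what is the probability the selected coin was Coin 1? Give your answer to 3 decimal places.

Tabulate prior·likelihood by source: [1] prior 0.333333, lik 0.48, product 0.1600; [2] prior 0.333333, lik 0.22, product 0.07333; [3] prior 0.333333, lik 0.33, product 0.1100.
Normalizing constant = 0.34333; the posterior for Coin 1 is its product over the sum, 0.1600/0.34333 = 0.466.

Posterior probability ≈ 0.466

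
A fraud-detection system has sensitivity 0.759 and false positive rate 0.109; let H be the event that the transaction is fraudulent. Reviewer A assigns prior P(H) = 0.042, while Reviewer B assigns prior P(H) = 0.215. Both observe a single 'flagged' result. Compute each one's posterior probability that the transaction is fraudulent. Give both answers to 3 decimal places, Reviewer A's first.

Reviewer A: 0.234; Reviewer B: 0.656

P('+'|H) = 0.759, P('+'|¬H) = 0.109.
Reviewer A: numerator 0.759·0.042 = 0.031878; evidence = 0.031878+0.109·0.958 = 0.13630; posterior = 0.234.
Reviewer B: numerator 0.759·0.215 = 0.16318; evidence = 0.16318+0.109·0.785 = 0.24875; posterior = 0.656.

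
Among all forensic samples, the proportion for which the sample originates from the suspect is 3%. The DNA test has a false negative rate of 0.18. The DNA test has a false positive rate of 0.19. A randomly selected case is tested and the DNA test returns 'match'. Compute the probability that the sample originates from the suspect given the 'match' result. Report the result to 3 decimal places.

Let H be the event that the sample originates from the suspect. P(H) = 0.03, so P(¬H) = 0.97. With E the 'match' result, P(E|H) = 0.82 and P(E|¬H) = 0.19.
P(E) = 0.82·0.03 + 0.19·0.97 = 0.024600 + 0.18430 = 0.20890.
By Bayes' theorem, P(H|E) = 0.024600 / 0.20890 = 0.118.

P(H | E) ≈ 0.118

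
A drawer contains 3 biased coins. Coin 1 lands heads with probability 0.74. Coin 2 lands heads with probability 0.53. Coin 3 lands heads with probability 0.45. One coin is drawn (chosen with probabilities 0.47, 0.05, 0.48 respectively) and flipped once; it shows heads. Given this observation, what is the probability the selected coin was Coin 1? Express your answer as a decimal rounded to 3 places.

P(heads|C1) = 0.74; P(heads|C2) = 0.53; P(heads|C3) = 0.45.
Prior × likelihood for each source: 0.47·0.74=0.3478, 0.05·0.53=0.02650, 0.48·0.45=0.2160. Summing gives P(heads) = 0.59030.
P(Coin 1 | heads) = 0.3478 / 0.59030 = 0.589.

Posterior probability ≈ 0.589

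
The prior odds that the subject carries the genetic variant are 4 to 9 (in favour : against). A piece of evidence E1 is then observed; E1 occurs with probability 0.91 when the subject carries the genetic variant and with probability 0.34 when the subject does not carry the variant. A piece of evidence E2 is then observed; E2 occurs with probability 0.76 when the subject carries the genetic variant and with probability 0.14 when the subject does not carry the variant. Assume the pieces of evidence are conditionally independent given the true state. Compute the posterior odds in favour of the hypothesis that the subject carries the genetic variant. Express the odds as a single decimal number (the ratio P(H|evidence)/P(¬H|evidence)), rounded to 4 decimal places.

Posterior odds ≈ 6.4575

Prior odds = 4/9 = 0.44444. In log-odds, ln(0.44444) = -0.81093.
Add log likelihood ratios: ln(2.6765) + ln(5.4286) = 2.6762.
Posterior log-odds = 1.8652, so posterior odds = exp(1.8652) = 6.4575.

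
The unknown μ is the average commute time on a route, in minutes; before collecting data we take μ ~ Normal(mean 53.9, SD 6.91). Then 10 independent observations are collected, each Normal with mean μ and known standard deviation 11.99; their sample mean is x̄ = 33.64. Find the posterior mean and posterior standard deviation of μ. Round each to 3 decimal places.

Prior precision 1/τ₀² = 1/6.91² = 0.0209432; data precision n/σ² = 10/11.99² = 0.0695603.
Posterior precision = 0.0209432 + 0.0695603 = 0.0905036, giving posterior SD = 1/√0.0905036 = 3.324.
Posterior mean = (0.0209432·53.9 + 0.0695603·33.64) / 0.0905036 = 38.328.

Posterior mean ≈ 38.328; posterior SD ≈ 3.324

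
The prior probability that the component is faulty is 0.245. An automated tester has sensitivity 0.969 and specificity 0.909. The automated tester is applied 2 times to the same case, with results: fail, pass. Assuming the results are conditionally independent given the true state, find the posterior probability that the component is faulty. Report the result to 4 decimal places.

With H the event that the component is faulty, the joint likelihood of the observed sequence is P(data|H) = 0.969·0.031 = 0.030039 and P(data|¬H) = 0.091·0.909 = 0.082719.
Bayes: P(H|data) = 0.245·0.030039 / (0.245·0.030039 + 0.755·0.082719) = 0.0073596/0.069812 = 0.1054.

Posterior P(H) ≈ 0.1054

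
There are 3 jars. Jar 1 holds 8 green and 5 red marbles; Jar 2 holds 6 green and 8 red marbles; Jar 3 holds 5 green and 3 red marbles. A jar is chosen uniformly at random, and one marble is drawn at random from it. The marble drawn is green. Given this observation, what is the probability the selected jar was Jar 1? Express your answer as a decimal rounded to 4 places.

Posterior probability ≈ 0.3687

Tabulate prior·likelihood by source: [1] prior 0.333333, lik 0.6154, product 0.2051; [2] prior 0.333333, lik 0.4286, product 0.1429; [3] prior 0.333333, lik 0.625, product 0.2083.
Normalizing constant = 0.55632; the posterior for Jar 1 is its product over the sum, 0.2051/0.55632 = 0.3687.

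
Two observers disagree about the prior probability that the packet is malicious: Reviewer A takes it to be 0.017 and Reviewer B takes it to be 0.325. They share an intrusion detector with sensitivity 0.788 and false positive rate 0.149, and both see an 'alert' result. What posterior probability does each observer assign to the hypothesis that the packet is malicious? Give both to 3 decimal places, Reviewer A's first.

Reviewer A: 0.084; Reviewer B: 0.718

The likelihood ratio for an 'alert' result is 0.788/0.149 = 5.2886.
Reviewer A: prior odds 0.017/0.983 = 0.017294; posterior odds 0.091461; posterior probability 0.084.
Reviewer B: prior odds 0.325/0.675 = 0.48148; posterior odds 2.5464; posterior probability 0.718.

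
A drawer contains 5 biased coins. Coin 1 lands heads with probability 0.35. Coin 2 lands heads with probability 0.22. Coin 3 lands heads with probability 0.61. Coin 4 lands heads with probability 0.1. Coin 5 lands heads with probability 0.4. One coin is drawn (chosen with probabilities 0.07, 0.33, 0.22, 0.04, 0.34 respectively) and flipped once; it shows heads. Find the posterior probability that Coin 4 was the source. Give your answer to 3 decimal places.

P(heads|C1) = 0.35; P(heads|C2) = 0.22; P(heads|C3) = 0.61; P(heads|C4) = 0.1; P(heads|C5) = 0.4.
Prior × likelihood for each source: 0.07·0.35=0.02450, 0.33·0.22=0.07260, 0.22·0.61=0.1342, 0.04·0.1=0.004000, 0.34·0.4=0.1360. Summing gives P(heads) = 0.37130.
P(Coin 4 | heads) = 0.004000 / 0.37130 = 0.011.

Posterior probability ≈ 0.011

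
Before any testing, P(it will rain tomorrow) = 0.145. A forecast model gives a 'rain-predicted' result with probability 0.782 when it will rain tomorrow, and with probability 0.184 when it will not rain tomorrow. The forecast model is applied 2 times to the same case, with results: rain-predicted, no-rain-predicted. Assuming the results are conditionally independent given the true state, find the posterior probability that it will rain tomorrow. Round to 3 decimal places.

Posterior P(H) ≈ 0.161

Let H be the event that it will rain tomorrow; start with P(H) = 0.145. P('rain-predicted'|H) = 0.782, P('rain-predicted'|¬H) = 0.184.
Update on result 1 ('rain-predicted'): P(H) ← 0.782·0.1450 / (0.782·0.1450 + 0.184·0.8550) = 0.11339/0.27071 = 0.4189.
Update on result 2 ('no-rain-predicted'): P(H) ← 0.218·0.4189 / (0.218·0.4189 + 0.816·0.5811) = 0.091312/0.56552 = 0.1615.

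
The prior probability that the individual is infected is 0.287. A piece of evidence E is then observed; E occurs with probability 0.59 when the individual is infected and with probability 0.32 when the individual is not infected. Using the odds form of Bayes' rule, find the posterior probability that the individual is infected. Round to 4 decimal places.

Prior odds = 0.287/(1−0.287) = 0.40252. In log-odds, ln(0.40252) = -0.91000.
Add log likelihood ratio: ln(1.8437) = 0.61180.
Posterior log-odds = -0.29820, so posterior odds = exp(-0.29820) = 0.74215. Converting, P(H|E) = 0.74215/1.7422 = 0.4260.

Posterior probability ≈ 0.4260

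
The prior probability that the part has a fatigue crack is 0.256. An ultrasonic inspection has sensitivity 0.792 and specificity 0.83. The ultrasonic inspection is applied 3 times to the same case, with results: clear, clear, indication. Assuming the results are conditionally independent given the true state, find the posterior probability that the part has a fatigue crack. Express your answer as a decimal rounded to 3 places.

Posterior P(H) ≈ 0.091

Let H be the event that the part has a fatigue crack; start with P(H) = 0.256. P('indication'|H) = 0.792, P('indication'|¬H) = 0.17.
Update on result 1 ('clear'): P(H) ← 0.208·0.2560 / (0.208·0.2560 + 0.83·0.7440) = 0.053248/0.67077 = 0.0794.
Update on result 2 ('clear'): P(H) ← 0.208·0.0794 / (0.208·0.0794 + 0.83·0.9206) = 0.016512/0.78062 = 0.0212.
Update on result 3 ('indication'): P(H) ← 0.792·0.0212 / (0.792·0.0212 + 0.17·0.9788) = 0.016752/0.18316 = 0.0915.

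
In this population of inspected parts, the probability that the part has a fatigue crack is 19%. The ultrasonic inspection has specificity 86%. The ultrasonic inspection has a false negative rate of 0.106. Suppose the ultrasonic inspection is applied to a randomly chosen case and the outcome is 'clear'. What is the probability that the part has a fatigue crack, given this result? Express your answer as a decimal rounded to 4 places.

Write H for 'the part has a fatigue crack'. Prior odds H:¬H = 0.19/0.81 = 0.23457. For the 'clear' outcome, the likelihood ratio is 0.106/0.86 = 0.12326.
Posterior odds = 0.23457 × 0.12326 = 0.028912, so P(H|E) = 0.028912/(1+0.028912) = 0.0281.

P(H | E) ≈ 0.0281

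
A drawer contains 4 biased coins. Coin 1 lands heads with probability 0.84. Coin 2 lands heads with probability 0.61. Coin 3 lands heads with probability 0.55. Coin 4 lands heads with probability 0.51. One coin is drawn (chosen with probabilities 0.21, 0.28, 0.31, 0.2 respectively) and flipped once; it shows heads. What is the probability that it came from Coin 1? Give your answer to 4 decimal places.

Tabulate prior·likelihood by source: [1] prior 0.21, lik 0.84, product 0.1764; [2] prior 0.28, lik 0.61, product 0.1708; [3] prior 0.31, lik 0.55, product 0.1705; [4] prior 0.2, lik 0.51, product 0.1020.
Normalizing constant = 0.61970; the posterior for Coin 1 is its product over the sum, 0.1764/0.61970 = 0.2847.

Posterior probability ≈ 0.2847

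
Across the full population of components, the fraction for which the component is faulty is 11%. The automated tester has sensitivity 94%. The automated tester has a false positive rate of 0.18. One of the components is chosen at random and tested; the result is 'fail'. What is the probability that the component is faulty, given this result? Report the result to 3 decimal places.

P(H | E) ≈ 0.392

Write H for 'the component is faulty'. Prior odds H:¬H = 0.11/0.89 = 0.12360. For the 'fail' outcome, the likelihood ratio is 0.94/0.18 = 5.2222.
Posterior odds = 0.12360 × 5.2222 = 0.64544, so P(H|E) = 0.64544/(1+0.64544) = 0.392.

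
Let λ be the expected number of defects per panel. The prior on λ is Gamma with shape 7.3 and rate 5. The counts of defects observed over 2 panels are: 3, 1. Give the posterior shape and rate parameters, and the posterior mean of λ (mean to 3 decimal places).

Total count ∑xᵢ = 4 over n = 2 panels.
Gamma is conjugate to the Poisson likelihood: posterior is Gamma(shape = 7.3+4 = 11.3, rate = 5+2 = 7).
E[λ | data] = 11.3/7 = 1.614.

Posterior: Gamma(shape=11.3, rate=7); mean ≈ 1.614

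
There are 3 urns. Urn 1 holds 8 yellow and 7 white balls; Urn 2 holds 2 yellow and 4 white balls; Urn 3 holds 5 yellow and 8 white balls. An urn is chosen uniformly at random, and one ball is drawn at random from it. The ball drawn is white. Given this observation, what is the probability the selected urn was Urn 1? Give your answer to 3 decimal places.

Posterior probability ≈ 0.267

P(white|Urn 1) = 0.4667; P(white|Urn 2) = 0.6667; P(white|Urn 3) = 0.6154.
Prior × likelihood for each source: 0.333333·0.4667=0.1556, 0.333333·0.6667=0.2222, 0.333333·0.6154=0.2051. Summing gives P(white) = 0.58291.
P(Urn 1 | white) = 0.1556 / 0.58291 = 0.267.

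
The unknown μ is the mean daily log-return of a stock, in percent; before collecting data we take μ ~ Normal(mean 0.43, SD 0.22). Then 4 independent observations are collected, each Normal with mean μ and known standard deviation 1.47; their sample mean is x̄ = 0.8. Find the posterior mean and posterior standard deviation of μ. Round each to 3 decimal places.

Posterior mean ≈ 0.460; posterior SD ≈ 0.211

Prior precision 1/τ₀² = 1/0.22² = 20.6612; data precision n/σ² = 4/1.47² = 1.85108.
Posterior precision = 20.6612 + 1.85108 = 22.5122, giving posterior SD = 1/√22.5122 = 0.211.
Posterior mean = (20.6612·0.43 + 1.85108·0.8) / 22.5122 = 0.460.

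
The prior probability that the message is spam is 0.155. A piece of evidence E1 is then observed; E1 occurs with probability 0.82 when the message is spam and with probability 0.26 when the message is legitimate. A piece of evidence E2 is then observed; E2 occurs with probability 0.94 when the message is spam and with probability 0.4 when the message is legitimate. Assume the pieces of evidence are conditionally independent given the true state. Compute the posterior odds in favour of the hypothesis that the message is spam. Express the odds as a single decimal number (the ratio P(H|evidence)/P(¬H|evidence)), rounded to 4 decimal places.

Prior odds = 0.155/(1−0.155) = 0.18343.
Likelihood ratio for E1 = 0.82/0.26 = 3.1538.
Likelihood ratio for E2 = 0.94/0.4 = 2.3500.
Posterior odds = prior odds × LR₁ × LR₂ = 1.3595.

Posterior odds ≈ 1.3595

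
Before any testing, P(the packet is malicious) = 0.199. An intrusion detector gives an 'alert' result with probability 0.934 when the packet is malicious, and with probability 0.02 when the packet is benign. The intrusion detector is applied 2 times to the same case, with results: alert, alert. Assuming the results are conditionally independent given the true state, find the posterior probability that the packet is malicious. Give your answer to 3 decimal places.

Posterior P(H) ≈ 0.998

Let H be the event that the packet is malicious; start with P(H) = 0.199. P('alert'|H) = 0.934, P('alert'|¬H) = 0.02.
Update on result 1 ('alert'): P(H) ← 0.934·0.1990 / (0.934·0.1990 + 0.02·0.8010) = 0.18587/0.20189 = 0.9206.
Update on result 2 ('alert'): P(H) ← 0.934·0.9206 / (0.934·0.9206 + 0.02·0.0794) = 0.85989/0.86147 = 0.9982.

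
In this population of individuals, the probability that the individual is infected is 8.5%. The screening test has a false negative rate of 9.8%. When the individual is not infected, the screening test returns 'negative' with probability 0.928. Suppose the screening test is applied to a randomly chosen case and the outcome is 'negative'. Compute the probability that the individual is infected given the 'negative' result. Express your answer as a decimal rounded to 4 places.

Write H for 'the individual is infected'. Prior odds H:¬H = 0.085/0.915 = 0.092896. For the 'negative' outcome, the likelihood ratio is 0.098/0.928 = 0.10560.
Posterior odds = 0.092896 × 0.10560 = 0.0098102, so P(H|E) = 0.0098102/(1+0.0098102) = 0.0097.

P(H | E) ≈ 0.0097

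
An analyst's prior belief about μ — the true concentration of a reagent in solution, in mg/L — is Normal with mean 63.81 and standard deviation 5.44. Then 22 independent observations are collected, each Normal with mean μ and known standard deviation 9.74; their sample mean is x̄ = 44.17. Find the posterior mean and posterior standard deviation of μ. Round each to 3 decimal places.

With known σ, the Normal prior is conjugate. Weight on the data is w = (n/σ²)/(n/σ² + 1/τ₀²) = 0.231902/(0.231902+0.0337911) = 0.87282.
Posterior mean = w·x̄ + (1−w)·μ₀ = 0.87282·44.17 + 0.12718·63.81 = 46.668. Posterior variance = 1/(0.231902+0.0337911) = 3.76374, so SD = 1.940.

Posterior mean ≈ 46.668; posterior SD ≈ 1.940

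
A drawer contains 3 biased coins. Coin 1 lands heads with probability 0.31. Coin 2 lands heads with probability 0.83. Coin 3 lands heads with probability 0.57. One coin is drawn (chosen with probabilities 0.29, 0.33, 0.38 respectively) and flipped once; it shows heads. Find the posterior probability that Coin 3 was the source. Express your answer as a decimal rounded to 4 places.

Tabulate prior·likelihood by source: [1] prior 0.29, lik 0.31, product 0.08990; [2] prior 0.33, lik 0.83, product 0.2739; [3] prior 0.38, lik 0.57, product 0.2166.
Normalizing constant = 0.58040; the posterior for Coin 3 is its product over the sum, 0.2166/0.58040 = 0.3732.

Posterior probability ≈ 0.3732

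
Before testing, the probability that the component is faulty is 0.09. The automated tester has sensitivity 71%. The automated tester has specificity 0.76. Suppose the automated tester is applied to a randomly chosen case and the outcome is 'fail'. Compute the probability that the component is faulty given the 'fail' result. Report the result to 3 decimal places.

P(H | E) ≈ 0.226

Let H be the event that the component is faulty. P(H) = 0.09, so P(¬H) = 0.91. With E the 'fail' result, P(E|H) = 0.71 and P(E|¬H) = 0.24.
P(E) = 0.71·0.09 + 0.24·0.91 = 0.063900 + 0.21840 = 0.28230.
By Bayes' theorem, P(H|E) = 0.063900 / 0.28230 = 0.226.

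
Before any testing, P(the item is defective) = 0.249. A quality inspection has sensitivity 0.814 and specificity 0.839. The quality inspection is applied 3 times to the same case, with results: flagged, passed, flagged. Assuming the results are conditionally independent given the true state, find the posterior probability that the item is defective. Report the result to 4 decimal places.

Posterior P(H) ≈ 0.6526

With H the event that the item is defective, the joint likelihood of the observed sequence is P(data|H) = 0.814·0.186·0.814 = 0.12324 and P(data|¬H) = 0.161·0.839·0.161 = 0.021748.
Bayes: P(H|data) = 0.249·0.12324 / (0.249·0.12324 + 0.751·0.021748) = 0.030687/0.047020 = 0.6526.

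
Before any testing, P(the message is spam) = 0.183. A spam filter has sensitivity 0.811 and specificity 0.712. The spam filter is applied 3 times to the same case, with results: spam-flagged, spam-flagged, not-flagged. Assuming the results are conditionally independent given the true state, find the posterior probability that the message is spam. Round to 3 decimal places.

With H the event that the message is spam, the joint likelihood of the observed sequence is P(data|H) = 0.811·0.811·0.189 = 0.12431 and P(data|¬H) = 0.288·0.288·0.712 = 0.059056.
Bayes: P(H|data) = 0.183·0.12431 / (0.183·0.12431 + 0.817·0.059056) = 0.022749/0.070997 = 0.3204.

Posterior P(H) ≈ 0.320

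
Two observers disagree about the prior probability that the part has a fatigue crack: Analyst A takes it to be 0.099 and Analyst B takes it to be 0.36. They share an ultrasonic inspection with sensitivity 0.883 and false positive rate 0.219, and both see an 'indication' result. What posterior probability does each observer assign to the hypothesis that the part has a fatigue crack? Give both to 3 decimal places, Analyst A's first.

Analyst A: 0.307; Analyst B: 0.694

The likelihood ratio for an 'indication' result is 0.883/0.219 = 4.0320.
Analyst A: prior odds 0.099/0.901 = 0.10988; posterior odds 0.44302; posterior probability 0.307.
Analyst B: prior odds 0.36/0.64 = 0.56250; posterior odds 2.2680; posterior probability 0.694.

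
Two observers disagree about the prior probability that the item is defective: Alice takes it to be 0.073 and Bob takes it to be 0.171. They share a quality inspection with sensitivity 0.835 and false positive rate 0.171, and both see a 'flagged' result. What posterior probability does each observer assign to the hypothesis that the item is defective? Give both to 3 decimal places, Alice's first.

P('+'|H) = 0.835, P('+'|¬H) = 0.171.
Alice: numerator 0.835·0.073 = 0.060955; evidence = 0.060955+0.171·0.927 = 0.21947; posterior = 0.278.
Bob: numerator 0.835·0.171 = 0.14278; evidence = 0.14278+0.171·0.829 = 0.28454; posterior = 0.502.

Alice: 0.278; Bob: 0.502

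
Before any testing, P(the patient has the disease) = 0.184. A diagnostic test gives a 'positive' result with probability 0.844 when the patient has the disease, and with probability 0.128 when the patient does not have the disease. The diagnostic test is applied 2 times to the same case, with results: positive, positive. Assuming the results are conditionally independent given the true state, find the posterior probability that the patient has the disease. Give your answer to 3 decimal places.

With H the event that the patient has the disease, the joint likelihood of the observed sequence is P(data|H) = 0.844·0.844 = 0.71234 and P(data|¬H) = 0.128·0.128 = 0.016384.
Bayes: P(H|data) = 0.184·0.71234 / (0.184·0.71234 + 0.816·0.016384) = 0.13107/0.14444 = 0.9074.

Posterior P(H) ≈ 0.907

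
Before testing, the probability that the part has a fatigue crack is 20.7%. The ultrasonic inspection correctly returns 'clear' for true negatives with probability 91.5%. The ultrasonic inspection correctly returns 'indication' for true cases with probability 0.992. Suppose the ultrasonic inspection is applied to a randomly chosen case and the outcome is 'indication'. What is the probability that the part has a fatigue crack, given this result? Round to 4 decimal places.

Write H for 'the part has a fatigue crack'. Prior odds H:¬H = 0.207/0.793 = 0.26103. For the 'indication' outcome, the likelihood ratio is 0.992/0.085 = 11.671.
Posterior odds = 0.26103 × 11.671 = 3.0464, so P(H|E) = 3.0464/(1+3.0464) = 0.7529.

P(H | E) ≈ 0.7529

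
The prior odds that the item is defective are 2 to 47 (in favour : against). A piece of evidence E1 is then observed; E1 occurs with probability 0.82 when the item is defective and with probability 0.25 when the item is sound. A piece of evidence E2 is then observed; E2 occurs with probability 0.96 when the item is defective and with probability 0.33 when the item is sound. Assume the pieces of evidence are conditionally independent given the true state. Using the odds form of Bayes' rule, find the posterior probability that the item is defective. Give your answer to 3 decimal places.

Prior odds = 2/47 = 0.042553. In log-odds, ln(0.042553) = -3.1570.
Add log likelihood ratios: ln(3.2800) + ln(2.9091) = 2.2557.
Posterior log-odds = -0.90132, so posterior odds = exp(-0.90132) = 0.40603. Converting, P(H|E) = 0.40603/1.4060 = 0.289.

Posterior probability ≈ 0.289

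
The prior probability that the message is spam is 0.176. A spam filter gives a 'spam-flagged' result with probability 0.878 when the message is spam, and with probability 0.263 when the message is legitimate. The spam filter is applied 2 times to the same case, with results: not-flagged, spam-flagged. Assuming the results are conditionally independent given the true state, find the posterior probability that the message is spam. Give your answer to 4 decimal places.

Let H be the event that the message is spam; start with P(H) = 0.176. P('spam-flagged'|H) = 0.878, P('spam-flagged'|¬H) = 0.263.
Update on result 1 ('not-flagged'): P(H) ← 0.122·0.1760 / (0.122·0.1760 + 0.737·0.8240) = 0.021472/0.62876 = 0.0341.
Update on result 2 ('spam-flagged'): P(H) ← 0.878·0.0341 / (0.878·0.0341 + 0.263·0.9659) = 0.029983/0.28400 = 0.1056.

Posterior P(H) ≈ 0.1056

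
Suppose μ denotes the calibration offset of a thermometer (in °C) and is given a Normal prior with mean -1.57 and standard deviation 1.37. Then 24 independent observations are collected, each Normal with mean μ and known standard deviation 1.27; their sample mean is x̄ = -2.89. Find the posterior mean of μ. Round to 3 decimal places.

With known σ, the Normal prior is conjugate. Weight on the data is w = (n/σ²)/(n/σ² + 1/τ₀²) = 14.8800/(14.8800+0.532793) = 0.96543.
Posterior mean = w·x̄ + (1−w)·μ₀ = 0.96543·-2.89 + 0.034568·-1.57 = -2.844.

Posterior mean ≈ -2.844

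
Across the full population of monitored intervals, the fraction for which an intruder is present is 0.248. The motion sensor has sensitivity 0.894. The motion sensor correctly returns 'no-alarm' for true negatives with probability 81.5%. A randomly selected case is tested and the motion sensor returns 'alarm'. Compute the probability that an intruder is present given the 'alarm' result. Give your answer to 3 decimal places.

P(H | E) ≈ 0.614

Write H for 'an intruder is present'. Prior odds H:¬H = 0.248/0.752 = 0.32979. For the 'alarm' outcome, the likelihood ratio is 0.894/0.185 = 4.8324.
Posterior odds = 0.32979 × 4.8324 = 1.5937, so P(H|E) = 1.5937/(1+1.5937) = 0.614.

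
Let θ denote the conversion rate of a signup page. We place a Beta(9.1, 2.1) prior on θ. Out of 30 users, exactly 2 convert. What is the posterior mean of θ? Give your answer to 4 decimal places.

Posterior mean ≈ 0.2694

The binomial likelihood is conjugate to the Beta prior: with 2 successes and 28 failures, the posterior is Beta(9.1+2, 2.1+28) = Beta(11.1, 30.1).
E[θ | data] = 11.1/(11.1+30.1) = 0.2694.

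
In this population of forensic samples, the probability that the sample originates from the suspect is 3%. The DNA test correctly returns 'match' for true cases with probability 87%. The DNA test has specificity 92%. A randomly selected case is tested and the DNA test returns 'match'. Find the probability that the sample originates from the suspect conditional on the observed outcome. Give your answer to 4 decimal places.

P(H | E) ≈ 0.2517

Let H be the event that the sample originates from the suspect. P(H) = 0.03, so P(¬H) = 0.97. With E the 'match' result, P(E|H) = 0.87 and P(E|¬H) = 0.08.
P(E) = 0.87·0.03 + 0.08·0.97 = 0.026100 + 0.077600 = 0.10370.
By Bayes' theorem, P(H|E) = 0.026100 / 0.10370 = 0.2517.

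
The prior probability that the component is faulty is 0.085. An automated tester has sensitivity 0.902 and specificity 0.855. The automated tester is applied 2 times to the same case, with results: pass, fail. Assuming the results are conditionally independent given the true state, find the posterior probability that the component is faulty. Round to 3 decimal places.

With H the event that the component is faulty, the joint likelihood of the observed sequence is P(data|H) = 0.098·0.902 = 0.088396 and P(data|¬H) = 0.855·0.145 = 0.12397.
Bayes: P(H|data) = 0.085·0.088396 / (0.085·0.088396 + 0.915·0.12397) = 0.0075137/0.12095 = 0.0621.

Posterior P(H) ≈ 0.062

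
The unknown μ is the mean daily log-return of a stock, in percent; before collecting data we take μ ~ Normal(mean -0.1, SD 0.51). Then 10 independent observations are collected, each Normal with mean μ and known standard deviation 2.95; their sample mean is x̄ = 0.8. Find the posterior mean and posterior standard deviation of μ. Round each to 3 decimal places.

Posterior mean ≈ 0.107; posterior SD ≈ 0.447

Prior precision 1/τ₀² = 1/0.51² = 3.84468; data precision n/σ² = 10/2.95² = 1.14910.
Posterior precision = 3.84468 + 1.14910 = 4.99377, giving posterior SD = 1/√4.99377 = 0.447.
Posterior mean = (3.84468·-0.1 + 1.14910·0.8) / 4.99377 = 0.107.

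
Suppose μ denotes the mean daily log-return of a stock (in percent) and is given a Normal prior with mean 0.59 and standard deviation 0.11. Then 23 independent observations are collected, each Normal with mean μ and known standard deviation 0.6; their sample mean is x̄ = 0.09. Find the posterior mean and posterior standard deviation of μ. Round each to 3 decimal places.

With known σ, the Normal prior is conjugate. Weight on the data is w = (n/σ²)/(n/σ² + 1/τ₀²) = 63.8889/(63.8889+82.6446) = 0.43600.
Posterior mean = w·x̄ + (1−w)·μ₀ = 0.43600·0.09 + 0.56400·0.59 = 0.372. Posterior variance = 1/(63.8889+82.6446) = 0.00682438, so SD = 0.083.

Posterior mean ≈ 0.372; posterior SD ≈ 0.083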